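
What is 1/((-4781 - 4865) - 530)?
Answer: -1/10176 ≈ -9.8270e-5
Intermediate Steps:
1/((-4781 - 4865) - 530) = 1/(-9646 - 530) = 1/(-10176) = -1/10176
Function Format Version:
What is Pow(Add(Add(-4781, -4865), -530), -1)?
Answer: Rational(-1, 10176) ≈ -9.8270e-5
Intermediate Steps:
Pow(Add(Add(-4781, -4865), -530), -1) = Pow(Add(-9646, -530), -1) = Pow(-10176, -1) = Rational(-1, 10176)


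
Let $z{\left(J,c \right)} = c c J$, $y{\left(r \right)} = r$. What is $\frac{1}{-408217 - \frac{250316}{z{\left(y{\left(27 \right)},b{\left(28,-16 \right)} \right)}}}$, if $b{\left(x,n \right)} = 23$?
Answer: $- \frac{14283}{5830813727} \approx -2.4496 \cdot 10^{-6}$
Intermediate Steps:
$z{\left(J,c \right)} = J c^{2}$ ($z{\left(J,c \right)} = c J c = J c^{2}$)
$\frac{1}{-408217 - \frac{250316}{z{\left(y{\left(27 \right)},b{\left(28,-16 \right)} \right)}}} = \frac{1}{-408217 - \frac{250316}{27 \cdot 23^{2}}} = \frac{1}{-408217 - \frac{250316}{27 \cdot 529}} = \frac{1}{-408217 - \frac{250316}{14283}} = \frac{1}{- \frac{5830813727}{14283}} = - \frac{14283}{5830813727}$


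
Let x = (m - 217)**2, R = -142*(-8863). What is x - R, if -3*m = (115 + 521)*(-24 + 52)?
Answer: 36600863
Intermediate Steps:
m = -5936 (m = -(115 + 521)*(-24 + 52)/3 = -212*28 = -1/3*17808 = -5936)
R = 1258546
x = 37859409 (x = (-5936 - 217)**2 = (-6153)**2 = 37859409)
x - R = 37859409 - 1*1258546 = 37859409 - 1258546 = 36600863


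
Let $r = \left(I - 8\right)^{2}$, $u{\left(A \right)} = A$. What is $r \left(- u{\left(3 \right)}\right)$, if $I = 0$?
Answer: $-192$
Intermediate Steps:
$r = 64$ ($r = \left(0 - 8\right)^{2} = \left(-8\right)^{2} = 64$)
$r \left(- u{\left(3 \right)}\right) = 64 \left(\left(-1\right) 3\right) = 64 \left(-3\right) = -192$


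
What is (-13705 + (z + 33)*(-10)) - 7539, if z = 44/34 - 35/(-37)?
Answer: -13584136/629 ≈ -21596.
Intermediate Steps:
z = 1409/629 (z = 44*(1/34) - 35*(-1/37) = 22/17 + 35/37 = 1409/629 ≈ 2.2401)
(-13705 + (z + 33)*(-10)) - 7539 = (-13705 + (1409/629 + 33)*(-10)) - 7539 = (-13705 + (22166/629)*(-10)) - 7539 = (-13705 - 221660/629) - 7539 = -8842105/629 - 7539 = -13584136/629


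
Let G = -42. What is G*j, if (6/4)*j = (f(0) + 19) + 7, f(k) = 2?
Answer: -784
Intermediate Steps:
j = 56/3 (j = 2*((2 + 19) + 7)/3 = 2*(21 + 7)/3 = (⅔)*28 = 56/3 ≈ 18.667)
G*j = -42*56/3 = -784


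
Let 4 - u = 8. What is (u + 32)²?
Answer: 784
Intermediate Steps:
u = -4 (u = 4 - 1*8 = 4 - 8 = -4)
(u + 32)² = (-4 + 32)² = 28² = 784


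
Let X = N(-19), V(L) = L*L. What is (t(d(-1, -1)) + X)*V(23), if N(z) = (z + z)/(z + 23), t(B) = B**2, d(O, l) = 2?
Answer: -5819/2 ≈ -2909.5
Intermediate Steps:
V(L) = L**2
N(z) = 2*z/(23 + z) (N(z) = (2*z)/(23 + z) = 2*z/(23 + z))
X = -19/2 (X = 2*(-19)/(23 - 19) = 2*(-19)/4 = 2*(-19)*(1/4) = -19/2 ≈ -9.5000)
(t(d(-1, -1)) + X)*V(23) = (2**2 - 19/2)*23**2 = (4 - 19/2)*529 = -11/2*529 = -5819/2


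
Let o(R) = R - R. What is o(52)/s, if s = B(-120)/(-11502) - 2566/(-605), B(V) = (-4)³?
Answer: 0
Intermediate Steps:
o(R) = 0
B(V) = -64
s = 14776426/3479355 (s = -64/(-11502) - 2566/(-605) = -64*(-1/11502) - 2566*(-1/605) = 32/5751 + 2566/605 = 14776426/3479355 ≈ 4.2469)
o(52)/s = 0/(14776426/3479355) = 0*(3479355/14776426) = 0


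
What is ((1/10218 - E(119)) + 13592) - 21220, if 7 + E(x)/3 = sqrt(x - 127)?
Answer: -77728325/10218 - 6*I*sqrt(2) ≈ -7607.0 - 8.4853*I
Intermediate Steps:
E(x) = -21 + 3*sqrt(-127 + x) (E(x) = -21 + 3*sqrt(x - 127) = -21 + 3*sqrt(-127 + x))
((1/10218 - E(119)) + 13592) - 21220 = ((1/10218 - (-21 + 3*sqrt(-127 + 119))) + 13592) - 21220 = ((1/10218 - (-21 + 3*sqrt(-8))) + 13592) - 21220 = ((1/10218 - (-21 + 3*(2*I*sqrt(2)))) + 13592) - 21220 = ((1/10218 - (-21 + 6*I*sqrt(2))) + 13592) - 21220 = ((1/10218 + (21 - 6*I*sqrt(2))) + 13592) - 21220 = ((214579/10218 - 6*I*sqrt(2)) + 13592) - 21220 = (139097635/10218 - 6*I*sqrt(2)) - 21220 = -77728325/10218 - 6*I*sqrt(2)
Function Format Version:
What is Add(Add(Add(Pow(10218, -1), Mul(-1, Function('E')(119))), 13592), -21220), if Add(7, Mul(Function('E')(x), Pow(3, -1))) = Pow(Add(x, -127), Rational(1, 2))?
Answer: Add(Rational(-77728325, 10218), Mul(-6, I, Pow(2, Rational(1, 2)))) ≈ Add(-7607.0, Mul(-8.4853, I))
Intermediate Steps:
Function('E')(x) = Add(-21, Mul(3, Pow(Add(-127, x), Rational(1, 2)))) (Function('E')(x) = Add(-21, Mul(3, Pow(Add(x, -127), Rational(1, 2)))) = Add(-21, Mul(3, Pow(Add(-127, x), Rational(1, 2)))))
Add(Add(Add(Pow(10218, -1), Mul(-1, Function('E')(119))), 13592), -21220) = Add(Add(Add(Pow(10218, -1), Mul(-1, Add(-21, Mul(3, Pow(Add(-127, 119), Rational(1, 2)))))), 13592), -21220) = Add(Add(Add(Rational(1, 10218), Mul(-1, Add(-21, Mul(3, Pow(-8, Rational(1, 2)))))), 13592), -21220) = Add(Add(Add(Rational(1, 10218), Mul(-1, Add(-21, Mul(3, Mul(2, I, Pow(2, Rational(1, 2))))))), 13592), -21220) = Add(Add(Add(Rational(1, 10218), Mul(-1, Add(-21, Mul(6, I, Pow(2, Rational(1, 2)))))), 13592), -21220) = Add(Add(Add(Rational(1, 10218), Add(21, Mul(-6, I, Pow(2, Rational(1, 2))))), 13592), -21220) = Add(Add(Add(Rational(214579, 10218), Mul(-6, I, Pow(2, Rational(1, 2)))), 13592), -21220) = Add(Add(Rational(139097635, 10218), Mul(-6, I, Pow(2, Rational(1, 2)))), -21220) = Add(Rational(-77728325, 10218), Mul(-6, I, Pow(2, Rational(1, 2))))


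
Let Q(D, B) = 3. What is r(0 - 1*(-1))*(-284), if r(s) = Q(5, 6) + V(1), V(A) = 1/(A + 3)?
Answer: -923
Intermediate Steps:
V(A) = 1/(3 + A)
r(s) = 13/4 (r(s) = 3 + 1/(3 + 1) = 3 + 1/4 = 3 + ¼ = 13/4)
r(0 - 1*(-1))*(-284) = (13/4)*(-284) = -923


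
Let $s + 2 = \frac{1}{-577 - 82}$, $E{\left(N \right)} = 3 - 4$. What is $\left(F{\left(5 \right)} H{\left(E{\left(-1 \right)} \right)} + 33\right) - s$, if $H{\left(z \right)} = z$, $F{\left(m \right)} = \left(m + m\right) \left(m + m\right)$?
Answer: $- \frac{42834}{659} \approx -64.999$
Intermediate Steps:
$E{\left(N \right)} = -1$
$F{\left(m \right)} = 4 m^{2}$ ($F{\left(m \right)} = 2 m 2 m = 4 m^{2}$)
$s = - \frac{1319}{659}$ ($s = -2 + \frac{1}{-577 - 82} = -2 + \frac{1}{-659} = -2 - \frac{1}{659} = - \frac{1319}{659} \approx -2.0015$)
$\left(F{\left(5 \right)} H{\left(E{\left(-1 \right)} \right)} + 33\right) - s = \left(4 \cdot 5^{2} \left(-1\right) + 33\right) - - \frac{1319}{659} = \left(4 \cdot 25 \left(-1\right) + 33\right) + \frac{1319}{659} = \left(100 \left(-1\right) + 33\right) + \frac{1319}{659} = \left(-100 + 33\right) + \frac{1319}{659} = -67 + \frac{1319}{659} = - \frac{42834}{659}$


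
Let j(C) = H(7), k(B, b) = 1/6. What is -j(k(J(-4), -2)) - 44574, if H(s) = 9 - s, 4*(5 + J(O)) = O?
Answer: -44576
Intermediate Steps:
J(O) = -5 + O/4
k(B, b) = ⅙
j(C) = 2 (j(C) = 9 - 1*7 = 9 - 7 = 2)
-j(k(J(-4), -2)) - 44574 = -1*2 - 44574 = -2 - 44574 = -44576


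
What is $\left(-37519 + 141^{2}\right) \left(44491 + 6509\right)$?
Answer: $-899538000$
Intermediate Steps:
$\left(-37519 + 141^{2}\right) \left(44491 + 6509\right) = \left(-37519 + 19881\right) 51000 = \left(-17638\right) 51000 = -899538000$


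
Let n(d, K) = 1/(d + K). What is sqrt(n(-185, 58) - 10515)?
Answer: I*sqrt(169596562)/127 ≈ 102.54*I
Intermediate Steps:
n(d, K) = 1/(K + d)
sqrt(n(-185, 58) - 10515) = sqrt(1/(58 - 185) - 10515) = sqrt(1/(-127) - 10515) = sqrt(-1/127 - 10515) = sqrt(-1335406/127) = I*sqrt(169596562)/127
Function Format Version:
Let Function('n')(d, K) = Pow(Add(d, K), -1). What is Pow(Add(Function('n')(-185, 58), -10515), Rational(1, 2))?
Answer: Mul(Rational(1, 127), I, Pow(169596562, Rational(1, 2))) ≈ Mul(102.54, I)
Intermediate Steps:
Function('n')(d, K) = Pow(Add(K, d), -1)
Pow(Add(Function('n')(-185, 58), -10515), Rational(1, 2)) = Pow(Add(Pow(Add(58, -185), -1), -10515), Rational(1, 2)) = Pow(Add(Pow(-127, -1), -10515), Rational(1, 2)) = Pow(Add(Rational(-1, 127), -10515), Rational(1, 2)) = Pow(Rational(-1335406, 127), Rational(1, 2)) = Mul(Rational(1, 127), I, Pow(169596562, Rational(1, 2)))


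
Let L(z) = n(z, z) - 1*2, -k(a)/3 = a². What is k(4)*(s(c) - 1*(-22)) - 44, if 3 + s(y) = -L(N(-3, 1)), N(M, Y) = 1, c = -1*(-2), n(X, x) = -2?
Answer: -1148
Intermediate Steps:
c = 2
k(a) = -3*a²
L(z) = -4 (L(z) = -2 - 1*2 = -2 - 2 = -4)
s(y) = 1 (s(y) = -3 - 1*(-4) = -3 + 4 = 1)
k(4)*(s(c) - 1*(-22)) - 44 = (-3*4²)*(1 - 1*(-22)) - 44 = (-3*16)*(1 + 22) - 44 = -48*23 - 44 = -1104 - 44 = -1148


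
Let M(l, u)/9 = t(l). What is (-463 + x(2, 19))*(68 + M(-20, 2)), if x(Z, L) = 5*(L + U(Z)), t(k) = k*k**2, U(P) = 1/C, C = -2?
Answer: 26650806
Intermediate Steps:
U(P) = -1/2 (U(P) = 1/(-2) = -1/2)
t(k) = k**3
x(Z, L) = -5/2 + 5*L (x(Z, L) = 5*(L - 1/2) = 5*(-1/2 + L) = -5/2 + 5*L)
M(l, u) = 9*l**3
(-463 + x(2, 19))*(68 + M(-20, 2)) = (-463 + (-5/2 + 5*19))*(68 + 9*(-20)**3) = (-463 + (-5/2 + 95))*(68 + 9*(-8000)) = (-463 + 185/2)*(68 - 72000) = -741/2*(-71932) = 26650806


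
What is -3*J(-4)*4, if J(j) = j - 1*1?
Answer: 60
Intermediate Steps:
J(j) = -1 + j (J(j) = j - 1 = -1 + j)
-3*J(-4)*4 = -3*(-1 - 4)*4 = -3*(-5)*4 = 15*4 = 60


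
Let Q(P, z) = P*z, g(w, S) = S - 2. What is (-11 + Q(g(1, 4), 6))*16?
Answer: 16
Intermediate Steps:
g(w, S) = -2 + S
(-11 + Q(g(1, 4), 6))*16 = (-11 + (-2 + 4)*6)*16 = (-11 + 2*6)*16 = (-11 + 12)*16 = 1*16 = 16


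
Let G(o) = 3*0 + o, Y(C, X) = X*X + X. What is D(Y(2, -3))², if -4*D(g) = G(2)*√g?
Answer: 3/2 ≈ 1.5000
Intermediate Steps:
Y(C, X) = X + X² (Y(C, X) = X² + X = X + X²)
G(o) = o (G(o) = 0 + o = o)
D(g) = -√g/2
D(Y(2, -3))² = (-√6/2)² = 3/2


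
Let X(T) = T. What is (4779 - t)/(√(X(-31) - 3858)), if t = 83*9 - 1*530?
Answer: -4562*I*√3889/3889 ≈ -73.154*I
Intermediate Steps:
t = 217 (t = 747 - 530 = 217)
(4779 - t)/(√(X(-31) - 3858)) = (4779 - 1*217)/(√(-31 - 3858)) = (4779 - 217)/(√(-3889)) = 4562/((I*√3889)) = 4562*(-I*√3889/3889) = -4562*I*√3889/3889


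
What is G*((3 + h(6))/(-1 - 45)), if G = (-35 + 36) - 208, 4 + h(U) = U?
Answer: 45/2 ≈ 22.500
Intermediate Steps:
h(U) = -4 + U
G = -207 (G = 1 - 208 = -207)
G*((3 + h(6))/(-1 - 45)) = -207*(3 + (-4 + 6))/(-1 - 45) = -207*(3 + 2)/(-46) = -1035*(-1)/46 = -207*(-5/46) = 45/2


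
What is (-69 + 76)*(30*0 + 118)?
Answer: 826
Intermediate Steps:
(-69 + 76)*(30*0 + 118) = 7*(0 + 118) = 7*118 = 826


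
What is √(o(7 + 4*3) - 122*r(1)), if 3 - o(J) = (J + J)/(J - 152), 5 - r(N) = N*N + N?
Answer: I*√17773/7 ≈ 19.045*I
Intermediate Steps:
r(N) = 5 - N - N² (r(N) = 5 - (N*N + N) = 5 - (N² + N) = 5 - (N + N²) = 5 + (-N - N²) = 5 - N - N²)
o(J) = 3 - 2*J/(-152 + J) (o(J) = 3 - (J + J)/(J - 152) = 3 - 2*J/(-152 + J))
√(o(7 + 4*3) - 122*r(1)) = √((-456 + (7 + 4*3))/(-152 + (7 + 4*3)) - 122*(5 - 1*1 - 1*1²)) = √((-456 + (7 + 12))/(-152 + (7 + 12)) - 122*(5 - 1 - 1*1)) = √((-456 + 19)/(-152 + 19) - 122*(5 - 1 - 1)) = √(-437/(-133) - 122*3) = √(-1/133*(-437) - 366) = √(23/7 - 366) = √(-2539/7) = I*√17773/7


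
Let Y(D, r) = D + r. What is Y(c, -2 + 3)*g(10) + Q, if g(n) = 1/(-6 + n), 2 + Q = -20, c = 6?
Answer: -81/4 ≈ -20.250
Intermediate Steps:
Q = -22 (Q = -2 - 20 = -22)
Y(c, -2 + 3)*g(10) + Q = (6 + (-2 + 3))/(-6 + 10) - 22 = (6 + 1)/4 - 22 = 7*(¼) - 22 = 7/4 - 22 = -81/4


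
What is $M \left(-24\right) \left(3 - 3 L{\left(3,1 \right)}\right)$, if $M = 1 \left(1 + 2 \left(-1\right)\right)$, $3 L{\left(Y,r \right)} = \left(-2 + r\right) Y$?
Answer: $144$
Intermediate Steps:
$L{\left(Y,r \right)} = \frac{Y \left(-2 + r\right)}{3}$ ($L{\left(Y,r \right)} = \frac{\left(-2 + r\right) Y}{3} = \frac{Y \left(-2 + r\right)}{3}$)
$M = -1$ ($M = 1 \left(1 - 2\right) = 1 \left(-1\right) = -1$)
$M \left(-24\right) \left(3 - 3 L{\left(3,1 \right)}\right) = \left(-1\right) \left(-24\right) \left(3 - 3 \cdot \frac{1}{3} \cdot 3 \left(-2 + 1\right)\right) = 24 \left(3 - 3 \cdot \frac{1}{3} \cdot 3 \left(-1\right)\right) = 24 \left(3 - -3\right) = 24 \left(3 + 3\right) = 24 \cdot 6 = 144$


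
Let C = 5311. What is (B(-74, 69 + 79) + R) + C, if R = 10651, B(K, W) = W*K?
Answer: 5010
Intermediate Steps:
B(K, W) = K*W
(B(-74, 69 + 79) + R) + C = (-74*(69 + 79) + 10651) + 5311 = (-74*148 + 10651) + 5311 = (-10952 + 10651) + 5311 = -301 + 5311 = 5010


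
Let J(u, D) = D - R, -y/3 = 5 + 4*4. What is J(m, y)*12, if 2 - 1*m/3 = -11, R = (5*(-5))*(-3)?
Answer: -1656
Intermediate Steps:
R = 75 (R = -25*(-3) = 75)
m = 39 (m = 6 - 3*(-11) = 6 + 33 = 39)
y = -63 (y = -3*(5 + 4*4) = -3*(5 + 16) = -3*21 = -63)
J(u, D) = -75 + D (J(u, D) = D - 1*75 = D - 75 = -75 + D)
J(m, y)*12 = (-75 - 63)*12 = -138*12 = -1656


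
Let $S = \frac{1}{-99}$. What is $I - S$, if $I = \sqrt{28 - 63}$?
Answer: $\frac{1}{99} + i \sqrt{35} \approx 0.010101 + 5.9161 i$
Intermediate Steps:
$I = i \sqrt{35}$ ($I = \sqrt{-35} = i \sqrt{35} \approx 5.9161 i$)
$S = - \frac{1}{99} \approx -0.010101$
$I - S = i \sqrt{35} - - \frac{1}{99} = i \sqrt{35} + \frac{1}{99} = \frac{1}{99} + i \sqrt{35}$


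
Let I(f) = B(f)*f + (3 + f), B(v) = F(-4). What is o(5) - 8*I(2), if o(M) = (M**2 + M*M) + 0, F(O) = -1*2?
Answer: 42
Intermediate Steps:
F(O) = -2
o(M) = 2*M**2 (o(M) = (M**2 + M**2) + 0 = 2*M**2 + 0 = 2*M**2)
B(v) = -2
I(f) = 3 - f (I(f) = -2*f + (3 + f) = 3 - f)
o(5) - 8*I(2) = 2*5**2 - 8*(3 - 1*2) = 2*25 - 8*(3 - 2) = 50 - 8*1 = 50 - 8 = 42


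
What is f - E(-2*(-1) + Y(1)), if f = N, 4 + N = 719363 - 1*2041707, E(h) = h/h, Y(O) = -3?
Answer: -1322349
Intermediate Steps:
E(h) = 1
N = -1322348 (N = -4 + (719363 - 1*2041707) = -4 + (719363 - 2041707) = -4 - 1322344 = -1322348)
f = -1322348
f - E(-2*(-1) + Y(1)) = -1322348 - 1*1 = -1322348 - 1 = -1322349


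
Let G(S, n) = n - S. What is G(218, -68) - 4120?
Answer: -4406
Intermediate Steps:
G(218, -68) - 4120 = (-68 - 1*218) - 4120 = (-68 - 218) - 4120 = -286 - 4120 = -4406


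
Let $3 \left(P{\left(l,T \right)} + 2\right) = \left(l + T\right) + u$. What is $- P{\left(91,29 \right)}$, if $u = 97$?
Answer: $- \frac{211}{3} \approx -70.333$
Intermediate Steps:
$P{\left(l,T \right)} = \frac{91}{3} + \frac{T}{3} + \frac{l}{3}$ ($P{\left(l,T \right)} = -2 + \frac{\left(l + T\right) + 97}{3} = -2 + \frac{\left(T + l\right) + 97}{3} = -2 + \frac{97 + T + l}{3} = -2 + \left(\frac{97}{3} + \frac{T}{3} + \frac{l}{3}\right) = \frac{91}{3} + \frac{T}{3} + \frac{l}{3}$)
$- P{\left(91,29 \right)} = - (\frac{91}{3} + \frac{1}{3} \cdot 29 + \frac{1}{3} \cdot 91) = - (\frac{91}{3} + \frac{29}{3} + \frac{91}{3}) = \left(-1\right) \frac{211}{3} = - \frac{211}{3}$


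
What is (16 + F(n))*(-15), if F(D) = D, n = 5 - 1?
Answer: -300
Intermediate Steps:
n = 4
(16 + F(n))*(-15) = (16 + 4)*(-15) = 20*(-15) = -300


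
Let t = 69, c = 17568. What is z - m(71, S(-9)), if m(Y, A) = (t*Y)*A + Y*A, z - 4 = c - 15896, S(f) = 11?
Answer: -52994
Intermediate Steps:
z = 1676 (z = 4 + (17568 - 15896) = 4 + 1672 = 1676)
m(Y, A) = 70*A*Y (m(Y, A) = (69*Y)*A + Y*A = 69*A*Y + A*Y = 70*A*Y)
z - m(71, S(-9)) = 1676 - 70*11*71 = 1676 - 1*54670 = 1676 - 54670 = -52994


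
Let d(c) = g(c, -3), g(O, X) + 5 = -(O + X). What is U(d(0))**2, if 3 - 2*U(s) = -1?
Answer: 4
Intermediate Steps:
g(O, X) = -5 - O - X (g(O, X) = -5 - (O + X) = -5 + (-O - X) = -5 - O - X)
d(c) = -2 - c (d(c) = -5 - c - 1*(-3) = -5 - c + 3 = -2 - c)
U(s) = 2 (U(s) = 3/2 - 1/2*(-1) = 3/2 + 1/2 = 2)
U(d(0))**2 = 2**2 = 4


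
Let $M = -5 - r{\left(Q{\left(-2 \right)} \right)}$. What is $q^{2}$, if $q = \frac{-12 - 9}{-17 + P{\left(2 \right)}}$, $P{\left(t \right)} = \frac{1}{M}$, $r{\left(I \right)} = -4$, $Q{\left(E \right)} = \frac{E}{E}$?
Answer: $\frac{49}{36} \approx 1.3611$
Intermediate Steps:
$Q{\left(E \right)} = 1$
$M = -1$ ($M = -5 - -4 = -5 + 4 = -1$)
$P{\left(t \right)} = -1$ ($P{\left(t \right)} = \frac{1}{-1} = -1$)
$q = \frac{7}{6}$ ($q = \frac{-12 - 9}{-17 - 1} = - \frac{21}{-18} = \left(-21\right) \left(- \frac{1}{18}\right) = \frac{7}{6} \approx 1.1667$)
$q^{2} = \left(\frac{7}{6}\right)^{2} = \frac{49}{36}$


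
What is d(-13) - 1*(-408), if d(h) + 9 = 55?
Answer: 454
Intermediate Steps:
d(h) = 46 (d(h) = -9 + 55 = 46)
d(-13) - 1*(-408) = 46 - 1*(-408) = 46 + 408 = 454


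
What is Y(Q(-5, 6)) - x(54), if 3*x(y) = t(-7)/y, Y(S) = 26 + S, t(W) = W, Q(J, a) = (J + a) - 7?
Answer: 3247/162 ≈ 20.043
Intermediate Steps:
Q(J, a) = -7 + J + a
x(y) = -7/(3*y) (x(y) = (-7/y)/3 = -7/(3*y))
Y(Q(-5, 6)) - x(54) = (26 + (-7 - 5 + 6)) - (-7)/(3*54) = (26 - 6) - (-7)/(3*54) = 20 - 1*(-7/162) = 20 + 7/162 = 3247/162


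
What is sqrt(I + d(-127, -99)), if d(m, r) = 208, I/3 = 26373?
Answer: sqrt(79327) ≈ 281.65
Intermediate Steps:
I = 79119 (I = 3*26373 = 79119)
sqrt(I + d(-127, -99)) = sqrt(79119 + 208) = sqrt(79327)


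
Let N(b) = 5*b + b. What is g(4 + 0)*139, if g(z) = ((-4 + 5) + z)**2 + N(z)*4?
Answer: 16819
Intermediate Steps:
N(b) = 6*b
g(z) = (1 + z)**2 + 24*z (g(z) = ((-4 + 5) + z)**2 + (6*z)*4 = (1 + z)**2 + 24*z)
g(4 + 0)*139 = ((1 + (4 + 0))**2 + 24*(4 + 0))*139 = ((1 + 4)**2 + 24*4)*139 = (5**2 + 96)*139 = (25 + 96)*139 = 121*139 = 16819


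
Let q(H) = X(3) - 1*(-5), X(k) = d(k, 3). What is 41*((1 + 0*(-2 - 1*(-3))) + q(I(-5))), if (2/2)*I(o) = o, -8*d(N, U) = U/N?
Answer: 1927/8 ≈ 240.88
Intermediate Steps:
d(N, U) = -U/(8*N)
I(o) = o
X(k) = -3/(8*k) (X(k) = -1/8*3/k = -3/(8*k))
q(H) = 39/8 (q(H) = -3/8/3 - 1*(-5) = -3/8*1/3 + 5 = -1/8 + 5 = 39/8)
41*((1 + 0*(-2 - 1*(-3))) + q(I(-5))) = 41*((1 + 0*(-2 - 1*(-3))) + 39/8) = 41*((1 + 0*(-2 + 3)) + 39/8) = 41*((1 + 0*1) + 39/8) = 41*((1 + 0) + 39/8) = 41*(1 + 39/8) = 41*(47/8) = 1927/8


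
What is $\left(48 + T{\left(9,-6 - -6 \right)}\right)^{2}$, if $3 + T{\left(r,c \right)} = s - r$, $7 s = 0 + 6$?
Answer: $\frac{66564}{49} \approx 1358.4$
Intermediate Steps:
$s = \frac{6}{7}$ ($s = \frac{0 + 6}{7} = \frac{1}{7} \cdot 6 = \frac{6}{7} \approx 0.85714$)
$T{\left(r,c \right)} = - \frac{15}{7} - r$ ($T{\left(r,c \right)} = -3 - \left(- \frac{6}{7} + r\right) = - \frac{15}{7} - r$)
$\left(48 + T{\left(9,-6 - -6 \right)}\right)^{2} = \left(48 - \frac{78}{7}\right)^{2} = \left(\frac{258}{7}\right)^{2} = \frac{66564}{49}$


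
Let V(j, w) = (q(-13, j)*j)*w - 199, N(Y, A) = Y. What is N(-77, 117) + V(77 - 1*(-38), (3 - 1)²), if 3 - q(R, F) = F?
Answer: -51796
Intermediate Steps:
q(R, F) = 3 - F
V(j, w) = -199 + j*w*(3 - j) (V(j, w) = ((3 - j)*j)*w - 199 = (j*(3 - j))*w - 199 = j*w*(3 - j) - 199 = -199 + j*w*(3 - j))
N(-77, 117) + V(77 - 1*(-38), (3 - 1)²) = -77 + (-199 - (77 - 1*(-38))*(3 - 1)²*(-3 + (77 - 1*(-38)))) = -77 + (-199 - 1*(77 + 38)*2²*(-3 + (77 + 38))) = -77 + (-199 - 1*115*4*(-3 + 115)) = -77 + (-199 - 1*115*4*112) = -77 + (-199 - 51520) = -77 - 51719 = -51796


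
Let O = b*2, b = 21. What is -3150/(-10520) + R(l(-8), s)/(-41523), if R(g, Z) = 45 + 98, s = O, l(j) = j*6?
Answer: 12929309/43682196 ≈ 0.29599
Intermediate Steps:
l(j) = 6*j
O = 42 (O = 21*2 = 42)
s = 42
R(g, Z) = 143
-3150/(-10520) + R(l(-8), s)/(-41523) = -3150/(-10520) + 143/(-41523) = -3150*(-1/10520) + 143*(-1/41523) = 315/1052 - 143/41523 = 12929309/43682196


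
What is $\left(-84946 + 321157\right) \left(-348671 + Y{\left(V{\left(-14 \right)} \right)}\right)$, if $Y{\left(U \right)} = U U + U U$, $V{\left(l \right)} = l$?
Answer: $-82267330869$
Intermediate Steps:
$Y{\left(U \right)} = 2 U^{2}$ ($Y{\left(U \right)} = U^{2} + U^{2} = 2 U^{2}$)
$\left(-84946 + 321157\right) \left(-348671 + Y{\left(V{\left(-14 \right)} \right)}\right) = \left(-84946 + 321157\right) \left(-348671 + 2 \left(-14\right)^{2}\right) = 236211 \left(-348671 + 2 \cdot 196\right) = 236211 \left(-348671 + 392\right) = 236211 \left(-348279\right) = -82267330869$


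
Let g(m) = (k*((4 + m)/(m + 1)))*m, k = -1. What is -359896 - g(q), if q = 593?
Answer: -71141401/198 ≈ -3.5930e+5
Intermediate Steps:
g(m) = -m*(4 + m)/(1 + m) (g(m) = (-(4 + m)/(m + 1))*m = (-(4 + m)/(1 + m))*m = -m*(4 + m)/(1 + m))
-359896 - g(q) = -359896 - (-1)*593*(4 + 593)/(1 + 593) = -359896 - (-1)*593*597/594 = -359896 - 1*(-118007/198) = -359896 + 118007/198 = -71141401/198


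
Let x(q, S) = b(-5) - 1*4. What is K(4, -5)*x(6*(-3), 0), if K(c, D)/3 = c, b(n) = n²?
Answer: 252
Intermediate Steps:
K(c, D) = 3*c
x(q, S) = 21 (x(q, S) = (-5)² - 1*4 = 25 - 4 = 21)
K(4, -5)*x(6*(-3), 0) = (3*4)*21 = 12*21 = 252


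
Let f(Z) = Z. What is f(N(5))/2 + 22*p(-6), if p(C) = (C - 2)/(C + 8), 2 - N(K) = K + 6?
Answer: -185/2 ≈ -92.500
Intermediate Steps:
N(K) = -4 - K (N(K) = 2 - (K + 6) = 2 - (6 + K) = 2 + (-6 - K) = -4 - K)
p(C) = (-2 + C)/(8 + C)
f(N(5))/2 + 22*p(-6) = (-4 - 1*5)/2 + 22*((-2 - 6)/(8 - 6)) = (-4 - 5)*(1/2) + 22*(-8/2) = -9*1/2 + 22*((1/2)*(-8)) = -9/2 + 22*(-4) = -9/2 - 88 = -185/2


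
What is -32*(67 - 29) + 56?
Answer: -1160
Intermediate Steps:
-32*(67 - 29) + 56 = -32*38 + 56 = -1216 + 56 = -1160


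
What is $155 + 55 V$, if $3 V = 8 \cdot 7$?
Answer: $\frac{3545}{3} \approx 1181.7$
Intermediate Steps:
$V = \frac{56}{3}$ ($V = \frac{8 \cdot 7}{3} = \frac{1}{3} \cdot 56 = \frac{56}{3} \approx 18.667$)
$155 + 55 V = 155 + 55 \cdot \frac{56}{3} = 155 + \frac{3080}{3} = \frac{3545}{3}$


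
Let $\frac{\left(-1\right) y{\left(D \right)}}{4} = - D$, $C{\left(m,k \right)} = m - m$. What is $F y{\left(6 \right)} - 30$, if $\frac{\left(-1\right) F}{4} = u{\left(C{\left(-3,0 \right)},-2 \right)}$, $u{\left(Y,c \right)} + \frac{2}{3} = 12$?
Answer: $-1118$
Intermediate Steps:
$C{\left(m,k \right)} = 0$
$y{\left(D \right)} = 4 D$ ($y{\left(D \right)} = - 4 \left(- D\right) = 4 D$)
$u{\left(Y,c \right)} = \frac{34}{3}$ ($u{\left(Y,c \right)} = - \frac{2}{3} + 12 = \frac{34}{3}$)
$F = - \frac{136}{3}$ ($F = \left(-4\right) \frac{34}{3} = - \frac{136}{3} \approx -45.333$)
$F y{\left(6 \right)} - 30 = - \frac{136 \cdot 4 \cdot 6}{3} - 30 = \left(- \frac{136}{3}\right) 24 - 30 = -1088 - 30 = -1118$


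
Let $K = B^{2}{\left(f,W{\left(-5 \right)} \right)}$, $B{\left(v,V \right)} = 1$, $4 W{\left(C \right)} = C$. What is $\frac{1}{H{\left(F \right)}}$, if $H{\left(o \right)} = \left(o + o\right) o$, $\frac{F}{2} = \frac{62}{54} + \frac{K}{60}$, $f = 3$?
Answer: $\frac{36450}{395641} \approx 0.092129$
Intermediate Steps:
$W{\left(C \right)} = \frac{C}{4}$
$K = 1$ ($K = 1^{2} = 1$)
$F = \frac{629}{270}$ ($F = 2 \left(\frac{62}{54} + 1 \cdot \frac{1}{60}\right) = 2 \left(62 \cdot \frac{1}{54} + 1 \cdot \frac{1}{60}\right) = 2 \left(\frac{31}{27} + \frac{1}{60}\right) = 2 \cdot \frac{629}{540} = \frac{629}{270} \approx 2.3296$)
$H{\left(o \right)} = 2 o^{2}$ ($H{\left(o \right)} = 2 o o = 2 o^{2}$)
$\frac{1}{H{\left(F \right)}} = \frac{1}{2 \left(\frac{629}{270}\right)^{2}} = \frac{1}{2 \cdot \frac{395641}{72900}} = \frac{1}{\frac{395641}{36450}} = \frac{36450}{395641}$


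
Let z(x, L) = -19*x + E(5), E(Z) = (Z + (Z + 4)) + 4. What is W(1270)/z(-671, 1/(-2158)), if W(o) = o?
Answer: 1270/12767 ≈ 0.099475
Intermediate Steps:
E(Z) = 8 + 2*Z (E(Z) = (Z + (4 + Z)) + 4 = (4 + 2*Z) + 4 = 8 + 2*Z)
z(x, L) = 18 - 19*x (z(x, L) = -19*x + (8 + 2*5) = -19*x + (8 + 10) = -19*x + 18 = 18 - 19*x)
W(1270)/z(-671, 1/(-2158)) = 1270/(18 - 19*(-671)) = 1270/(18 + 12749) = 1270/12767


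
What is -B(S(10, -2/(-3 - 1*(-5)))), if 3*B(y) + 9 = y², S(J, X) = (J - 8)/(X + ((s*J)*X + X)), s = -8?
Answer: 13688/4563 ≈ 2.9998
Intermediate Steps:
S(J, X) = (-8 + J)/(2*X - 8*J*X) (S(J, X) = (J - 8)/(X + ((-8*J)*X + X)) = (-8 + J)/(X + (-8*J*X + X)) = (-8 + J)/(X + (X - 8*J*X)) = (-8 + J)/(2*X - 8*J*X))
B(y) = -3 + y²/3
-B(S(10, -2/(-3 - 1*(-5)))) = -(-3 + ((-8 + 10)/(2*((-2/(-3 - 1*(-5))))*(1 - 4*10)))²/3) = -(-3 + ((½)*2/(-2/(-3 + 5)*(1 - 40)))²/3) = -(-3 + ((½)*2/(-2/2*(-39)))²/3) = -(-3 + ((½)*(-1/39)*2/(-2*½))²/3) = -(-3 + ((½)*(-1/39)*2/(-1))²/3) = -(-3 + ((½)*(-1)*(-1/39)*2)²/3) = -(-3 + (1/39)²/3) = -(-3 + (⅓)*(1/1521)) = -(-3 + 1/4563) = -1*(-13688/4563) = 13688/4563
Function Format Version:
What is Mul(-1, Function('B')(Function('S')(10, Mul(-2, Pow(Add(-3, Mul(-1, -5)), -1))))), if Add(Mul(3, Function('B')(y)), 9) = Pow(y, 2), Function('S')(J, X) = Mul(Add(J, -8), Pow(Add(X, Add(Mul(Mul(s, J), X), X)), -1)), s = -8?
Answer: Rational(13688, 4563) ≈ 2.9998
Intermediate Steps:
Function('S')(J, X) = Mul(Pow(Add(Mul(2, X), Mul(-8, J, X)), -1), Add(-8, J)) (Function('S')(J, X) = Mul(Add(J, -8), Pow(Add(X, Add(Mul(Mul(-8, J), X), X)), -1)) = Mul(Add(-8, J), Pow(Add(X, Add(Mul(-8, J, X), X)), -1)) = Mul(Add(-8, J), Pow(Add(X, Add(X, Mul(-8, J, X))), -1)) = Mul(Add(-8, J), Pow(Add(Mul(2, X), Mul(-8, J, X)), -1)) = Mul(Pow(Add(Mul(2, X), Mul(-8, J, X)), -1), Add(-8, J)))
Function('B')(y) = Add(-3, Mul(Rational(1, 3), Pow(y, 2)))
Mul(-1, Function('B')(Function('S')(10, Mul(-2, Pow(Add(-3, Mul(-1, -5)), -1))))) = Mul(-1, Add(-3, Mul(Rational(1, 3), Pow(Mul(Rational(1, 2), Pow(Mul(-2, Pow(Add(-3, Mul(-1, -5)), -1)), -1), Pow(Add(1, Mul(-4, 10)), -1), Add(-8, 10)), 2)))) = Mul(-1, Add(-3, Mul(Rational(1, 3), Pow(Mul(Rational(1, 2), Pow(Mul(-2, Pow(Add(-3, 5), -1)), -1), Pow(Add(1, -40), -1), 2), 2)))) = Mul(-1, Add(-3, Mul(Rational(1, 3), Pow(Mul(Rational(1, 2), Pow(Mul(-2, Pow(2, -1)), -1), Pow(-39, -1), 2), 2)))) = Mul(-1, Add(-3, Mul(Rational(1, 3), Pow(Mul(Rational(1, 2), Pow(Mul(-2, Rational(1, 2)), -1), Rational(-1, 39), 2), 2)))) = Mul(-1, Add(-3, Mul(Rational(1, 3), Pow(Mul(Rational(1, 2), Pow(-1, -1), Rational(-1, 39), 2), 2)))) = Mul(-1, Add(-3, Mul(Rational(1, 3), Pow(Mul(Rational(1, 2), -1, Rational(-1, 39), 2), 2)))) = Mul(-1, Add(-3, Mul(Rational(1, 3), Pow(Rational(1, 39), 2)))) = Mul(-1, Add(-3, Mul(Rational(1, 3), Rational(1, 1521)))) = Mul(-1, Add(-3, Rational(1, 4563))) = Mul(-1, Rational(-13688, 4563)) = Rational(13688, 4563)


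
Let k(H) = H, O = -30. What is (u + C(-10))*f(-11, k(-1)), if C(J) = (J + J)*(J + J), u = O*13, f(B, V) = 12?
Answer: 120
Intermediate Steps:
u = -390 (u = -30*13 = -390)
C(J) = 4*J² (C(J) = (2*J)*(2*J) = 4*J²)
(u + C(-10))*f(-11, k(-1)) = (-390 + 4*(-10)²)*12 = (-390 + 4*100)*12 = (-390 + 400)*12 = 10*12 = 120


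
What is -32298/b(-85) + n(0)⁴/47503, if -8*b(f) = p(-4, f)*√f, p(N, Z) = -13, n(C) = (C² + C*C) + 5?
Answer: 625/47503 + 258384*I*√85/1105 ≈ 0.013157 + 2155.8*I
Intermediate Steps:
n(C) = 5 + 2*C² (n(C) = (C² + C²) + 5 = 2*C² + 5 = 5 + 2*C²)
b(f) = 13*√f/8 (b(f) = -(-13)*√f/8 = 13*√f/8)
-32298/b(-85) + n(0)⁴/47503 = -32298*(-8*I*√85/1105) + (5 + 2*0²)⁴/47503 = -32298*(-8*I*√85/1105) + (5 + 2*0)⁴*(1/47503) = -32298*(-8*I*√85/1105) + (5 + 0)⁴*(1/47503) = -(-258384)*I*√85/1105 + 5⁴*(1/47503) = 258384*I*√85/1105 + 625*(1/47503) = 258384*I*√85/1105 + 625/47503 = 625/47503 + 258384*I*√85/1105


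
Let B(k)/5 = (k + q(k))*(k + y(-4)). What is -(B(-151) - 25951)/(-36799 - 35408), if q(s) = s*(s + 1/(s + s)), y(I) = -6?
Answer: -35613187/144414 ≈ -246.60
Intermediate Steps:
q(s) = s*(s + 1/(2*s))
B(k) = 5*(-6 + k)*(1/2 + k + k**2) (B(k) = 5*((k + (1/2 + k**2))*(k - 6)) = 5*((1/2 + k + k**2)*(-6 + k)) = 5*((-6 + k)*(1/2 + k + k**2)) = 5*(-6 + k)*(1/2 + k + k**2))
-(B(-151) - 25951)/(-36799 - 35408) = -((-15 - 25*(-151)**2 + 5*(-151)**3 - 55/2*(-151)) - 25951)/(-36799 - 35408) = -((-15 - 25*22801 + 5*(-3442951) + 8305/2) - 25951)/(-72207) = -((-15 - 570025 - 17214755 + 8305/2) - 25951)*(-1)/72207 = -(-35561285/2 - 25951)*(-1)/72207 = -(-35613187)*(-1)/(2*72207) = -1*35613187/144414 = -35613187/144414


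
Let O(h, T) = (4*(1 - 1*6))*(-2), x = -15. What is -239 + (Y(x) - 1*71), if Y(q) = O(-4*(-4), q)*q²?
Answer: 8690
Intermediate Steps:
O(h, T) = 40 (O(h, T) = (4*(1 - 6))*(-2) = (4*(-5))*(-2) = -20*(-2) = 40)
Y(q) = 40*q²
-239 + (Y(x) - 1*71) = -239 + (40*(-15)² - 1*71) = -239 + (40*225 - 71) = -239 + (9000 - 71) = -239 + 8929 = 8690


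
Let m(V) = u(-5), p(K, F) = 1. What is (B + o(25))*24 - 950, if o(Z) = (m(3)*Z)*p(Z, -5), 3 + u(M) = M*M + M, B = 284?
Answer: 16066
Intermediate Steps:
u(M) = -3 + M + M**2 (u(M) = -3 + (M*M + M) = -3 + (M**2 + M) = -3 + (M + M**2) = -3 + M + M**2)
m(V) = 17 (m(V) = -3 - 5 + (-5)**2 = -3 - 5 + 25 = 17)
o(Z) = 17*Z (o(Z) = (17*Z)*1 = 17*Z)
(B + o(25))*24 - 950 = (284 + 17*25)*24 - 950 = (284 + 425)*24 - 950 = 709*24 - 950 = 17016 - 950 = 16066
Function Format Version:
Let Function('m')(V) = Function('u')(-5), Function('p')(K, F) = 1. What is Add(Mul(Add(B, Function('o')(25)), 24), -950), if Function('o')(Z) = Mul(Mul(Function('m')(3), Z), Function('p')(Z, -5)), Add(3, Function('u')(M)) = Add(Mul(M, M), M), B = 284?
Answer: 16066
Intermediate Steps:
Function('u')(M) = Add(-3, M, Pow(M, 2)) (Function('u')(M) = Add(-3, Add(Mul(M, M), M)) = Add(-3, Add(Pow(M, 2), M)) = Add(-3, Add(M, Pow(M, 2))) = Add(-3, M, Pow(M, 2)))
Function('m')(V) = 17 (Function('m')(V) = Add(-3, -5, Pow(-5, 2)) = Add(-3, -5, 25) = 17)
Function('o')(Z) = Mul(17, Z) (Function('o')(Z) = Mul(Mul(17, Z), 1) = Mul(17, Z))
Add(Mul(Add(B, Function('o')(25)), 24), -950) = Add(Mul(Add(284, Mul(17, 25)), 24), -950) = Add(Mul(Add(284, 425), 24), -950) = Add(Mul(709, 24), -950) = Add(17016, -950) = 16066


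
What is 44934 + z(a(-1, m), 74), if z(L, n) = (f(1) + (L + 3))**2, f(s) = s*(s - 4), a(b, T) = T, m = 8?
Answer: 44998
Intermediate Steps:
f(s) = s*(-4 + s)
z(L, n) = L**2 (z(L, n) = (1*(-4 + 1) + (L + 3))**2 = (1*(-3) + (3 + L))**2 = (-3 + (3 + L))**2 = L**2)
44934 + z(a(-1, m), 74) = 44934 + 8**2 = 44934 + 64 = 44998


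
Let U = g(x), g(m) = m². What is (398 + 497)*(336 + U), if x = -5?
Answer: 323095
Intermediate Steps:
U = 25 (U = (-5)² = 25)
(398 + 497)*(336 + U) = (398 + 497)*(336 + 25) = 895*361 = 323095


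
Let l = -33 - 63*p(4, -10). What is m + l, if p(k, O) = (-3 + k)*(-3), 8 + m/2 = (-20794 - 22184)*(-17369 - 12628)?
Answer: 2578422272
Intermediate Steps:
m = 2578422116 (m = -16 + 2*((-20794 - 22184)*(-17369 - 12628)) = -16 + 2*(-42978*(-29997)) = -16 + 2*1289211066 = -16 + 2578422132 = 2578422116)
p(k, O) = 9 - 3*k
l = 156 (l = -33 - 63*(9 - 3*4) = -33 - 63*(9 - 12) = -33 - 63*(-3) = -33 + 189 = 156)
m + l = 2578422116 + 156 = 2578422272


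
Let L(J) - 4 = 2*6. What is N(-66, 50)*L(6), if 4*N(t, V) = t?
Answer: -264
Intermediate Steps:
L(J) = 16 (L(J) = 4 + 2*6 = 4 + 12 = 16)
N(t, V) = t/4
N(-66, 50)*L(6) = ((¼)*(-66))*16 = -33/2*16 = -264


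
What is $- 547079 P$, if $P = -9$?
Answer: $4923711$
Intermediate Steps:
$- 547079 P = \left(-547079\right) \left(-9\right) = 4923711$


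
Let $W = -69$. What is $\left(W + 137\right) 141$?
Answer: $9588$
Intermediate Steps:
$\left(W + 137\right) 141 = \left(-69 + 137\right) 141 = 68 \cdot 141 = 9588$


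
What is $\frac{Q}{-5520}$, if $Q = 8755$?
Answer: $- \frac{1751}{1104} \approx -1.5861$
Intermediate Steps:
$\frac{Q}{-5520} = \frac{8755}{-5520} = 8755 \left(- \frac{1}{5520}\right) = - \frac{1751}{1104}$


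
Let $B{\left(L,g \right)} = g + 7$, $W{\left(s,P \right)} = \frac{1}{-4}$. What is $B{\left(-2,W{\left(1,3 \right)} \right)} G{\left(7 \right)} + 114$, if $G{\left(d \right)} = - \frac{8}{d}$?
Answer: $\frac{744}{7} \approx 106.29$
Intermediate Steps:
$W{\left(s,P \right)} = - \frac{1}{4}$
$B{\left(L,g \right)} = 7 + g$
$B{\left(-2,W{\left(1,3 \right)} \right)} G{\left(7 \right)} + 114 = \left(7 - \frac{1}{4}\right) \left(- \frac{8}{7}\right) + 114 = \frac{27 \left(\left(-8\right) \frac{1}{7}\right)}{4} + 114 = \frac{27}{4} \left(- \frac{8}{7}\right) + 114 = - \frac{54}{7} + 114 = \frac{744}{7}$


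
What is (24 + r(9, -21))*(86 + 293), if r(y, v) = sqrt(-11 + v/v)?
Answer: 9096 + 379*I*sqrt(10) ≈ 9096.0 + 1198.5*I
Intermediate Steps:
r(y, v) = I*sqrt(10) (r(y, v) = sqrt(-11 + 1) = sqrt(-10) = I*sqrt(10))
(24 + r(9, -21))*(86 + 293) = (24 + I*sqrt(10))*(86 + 293) = (24 + I*sqrt(10))*379 = 9096 + 379*I*sqrt(10)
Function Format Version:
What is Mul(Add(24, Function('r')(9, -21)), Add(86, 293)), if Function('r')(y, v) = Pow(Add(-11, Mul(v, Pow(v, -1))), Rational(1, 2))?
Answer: Add(9096, Mul(379, I, Pow(10, Rational(1, 2)))) ≈ Add(9096.0, Mul(1198.5, I))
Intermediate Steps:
Function('r')(y, v) = Mul(I, Pow(10, Rational(1, 2))) (Function('r')(y, v) = Pow(Add(-11, 1), Rational(1, 2)) = Pow(-10, Rational(1, 2)) = Mul(I, Pow(10, Rational(1, 2))))
Mul(Add(24, Function('r')(9, -21)), Add(86, 293)) = Mul(Add(24, Mul(I, Pow(10, Rational(1, 2)))), Add(86, 293)) = Mul(Add(24, Mul(I, Pow(10, Rational(1, 2)))), 379) = Add(9096, Mul(379, I, Pow(10, Rational(1, 2))))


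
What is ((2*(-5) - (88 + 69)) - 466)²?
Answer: 400689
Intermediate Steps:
((2*(-5) - (88 + 69)) - 466)² = ((-10 - 1*157) - 466)² = ((-10 - 157) - 466)² = (-167 - 466)² = (-633)² = 400689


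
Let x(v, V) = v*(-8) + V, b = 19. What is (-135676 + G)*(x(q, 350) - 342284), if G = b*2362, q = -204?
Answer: 30898740996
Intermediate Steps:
x(v, V) = V - 8*v (x(v, V) = -8*v + V = V - 8*v)
G = 44878 (G = 19*2362 = 44878)
(-135676 + G)*(x(q, 350) - 342284) = (-135676 + 44878)*((350 - 8*(-204)) - 342284) = -90798*((350 + 1632) - 342284) = -90798*(1982 - 342284) = -90798*(-340302) = 30898740996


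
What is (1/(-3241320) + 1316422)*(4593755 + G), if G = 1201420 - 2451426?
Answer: 4755864311051399737/1080440 ≈ 4.4018e+12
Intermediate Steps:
G = -1250006
(1/(-3241320) + 1316422)*(4593755 + G) = (1/(-3241320) + 1316422)*(4593755 - 1250006) = (-1/3241320 + 1316422)*3343749 = (4266944957039/3241320)*3343749 = 4755864311051399737/1080440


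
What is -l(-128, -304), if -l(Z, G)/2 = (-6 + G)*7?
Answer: -4340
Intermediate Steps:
l(Z, G) = 84 - 14*G (l(Z, G) = -2*(-6 + G)*7 = -2*(-42 + 7*G) = 84 - 14*G)
-l(-128, -304) = -(84 - 14*(-304)) = -(84 + 4256) = -1*4340 = -4340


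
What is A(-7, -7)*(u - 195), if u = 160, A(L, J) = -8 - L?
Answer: 35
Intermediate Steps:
A(-7, -7)*(u - 195) = (-8 - 1*(-7))*(160 - 195) = (-8 + 7)*(-35) = -1*(-35) = 35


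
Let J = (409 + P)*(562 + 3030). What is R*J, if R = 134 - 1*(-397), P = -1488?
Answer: -2058032808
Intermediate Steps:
J = -3875768 (J = (409 - 1488)*(562 + 3030) = -1079*3592 = -3875768)
R = 531 (R = 134 + 397 = 531)
R*J = 531*(-3875768) = -2058032808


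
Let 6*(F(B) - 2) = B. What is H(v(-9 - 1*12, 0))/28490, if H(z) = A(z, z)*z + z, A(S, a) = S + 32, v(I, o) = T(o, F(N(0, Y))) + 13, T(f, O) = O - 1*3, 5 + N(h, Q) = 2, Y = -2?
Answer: 2047/113960 ≈ 0.017962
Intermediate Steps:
N(h, Q) = -3 (N(h, Q) = -5 + 2 = -3)
F(B) = 2 + B/6
T(f, O) = -3 + O (T(f, O) = O - 3 = -3 + O)
v(I, o) = 23/2 (v(I, o) = (-3 + (2 + (1/6)*(-3))) + 13 = (-3 + (2 - 1/2)) + 13 = (-3 + 3/2) + 13 = -3/2 + 13 = 23/2)
A(S, a) = 32 + S
H(z) = z + z*(32 + z) (H(z) = (32 + z)*z + z = z*(32 + z) + z = z + z*(32 + z))
H(v(-9 - 1*12, 0))/28490 = (23*(33 + 23/2)/2)/28490 = ((23/2)*(89/2))*(1/28490) = (2047/4)*(1/28490) = 2047/113960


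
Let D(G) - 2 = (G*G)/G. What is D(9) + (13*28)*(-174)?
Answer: -63325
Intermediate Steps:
D(G) = 2 + G (D(G) = 2 + (G*G)/G = 2 + G**2/G = 2 + G)
D(9) + (13*28)*(-174) = (2 + 9) + (13*28)*(-174) = 11 + 364*(-174) = 11 - 63336 = -63325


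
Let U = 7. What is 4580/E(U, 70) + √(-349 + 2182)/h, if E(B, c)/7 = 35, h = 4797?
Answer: 916/49 + √1833/4797 ≈ 18.703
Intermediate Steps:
E(B, c) = 245 (E(B, c) = 7*35 = 245)
4580/E(U, 70) + √(-349 + 2182)/h = 4580/245 + √(-349 + 2182)/4797 = 4580*(1/245) + √1833*(1/4797) = 916/49 + √1833/4797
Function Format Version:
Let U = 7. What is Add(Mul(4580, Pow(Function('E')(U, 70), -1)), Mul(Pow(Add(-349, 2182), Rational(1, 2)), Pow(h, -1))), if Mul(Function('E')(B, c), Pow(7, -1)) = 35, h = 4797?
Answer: Add(Rational(916, 49), Mul(Rational(1, 4797), Pow(1833, Rational(1, 2)))) ≈ 18.703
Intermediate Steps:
Function('E')(B, c) = 245 (Function('E')(B, c) = Mul(7, 35) = 245)
Add(Mul(4580, Pow(Function('E')(U, 70), -1)), Mul(Pow(Add(-349, 2182), Rational(1, 2)), Pow(h, -1))) = Add(Mul(4580, Pow(245, -1)), Mul(Pow(Add(-349, 2182), Rational(1, 2)), Pow(4797, -1))) = Add(Mul(4580, Rational(1, 245)), Mul(Pow(1833, Rational(1, 2)), Rational(1, 4797))) = Add(Rational(916, 49), Mul(Rational(1, 4797), Pow(1833, Rational(1, 2))))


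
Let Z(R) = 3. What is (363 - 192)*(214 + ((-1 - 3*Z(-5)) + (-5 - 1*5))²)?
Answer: 104994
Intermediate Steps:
(363 - 192)*(214 + ((-1 - 3*Z(-5)) + (-5 - 1*5))²) = (363 - 192)*(214 + ((-1 - 3*3) + (-5 - 1*5))²) = 171*(214 + ((-1 - 9) + (-5 - 5))²) = 171*(214 + (-10 - 10)²) = 171*(214 + (-20)²) = 171*(214 + 400) = 171*614 = 104994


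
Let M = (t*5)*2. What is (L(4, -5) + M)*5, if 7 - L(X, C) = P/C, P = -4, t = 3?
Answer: 181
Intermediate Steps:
L(X, C) = 7 + 4/C (L(X, C) = 7 - (-4)/C = 7 + 4/C)
M = 30 (M = (3*5)*2 = 15*2 = 30)
(L(4, -5) + M)*5 = ((7 + 4/(-5)) + 30)*5 = ((7 + 4*(-1/5)) + 30)*5 = ((7 - 4/5) + 30)*5 = (31/5 + 30)*5 = (181/5)*5 = 181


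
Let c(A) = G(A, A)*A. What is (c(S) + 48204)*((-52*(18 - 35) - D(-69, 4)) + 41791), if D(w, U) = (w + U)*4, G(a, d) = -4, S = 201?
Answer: 2035119000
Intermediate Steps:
D(w, U) = 4*U + 4*w (D(w, U) = (U + w)*4 = 4*U + 4*w)
c(A) = -4*A
(c(S) + 48204)*((-52*(18 - 35) - D(-69, 4)) + 41791) = (-4*201 + 48204)*((-52*(18 - 35) - (4*4 + 4*(-69))) + 41791) = (-804 + 48204)*((-52*(-17) - (16 - 276)) + 41791) = 47400*((884 - 1*(-260)) + 41791) = 47400*((884 + 260) + 41791) = 47400*(1144 + 41791) = 47400*42935 = 2035119000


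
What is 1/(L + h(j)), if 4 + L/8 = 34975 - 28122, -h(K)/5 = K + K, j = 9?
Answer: 1/54702 ≈ 1.8281e-5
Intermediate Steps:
h(K) = -10*K (h(K) = -5*(K + K) = -10*K)
L = 54792 (L = -32 + 8*(34975 - 28122) = -32 + 8*6853 = -32 + 54824 = 54792)
1/(L + h(j)) = 1/(54792 - 10*9) = 1/(54792 - 90) = 1/54702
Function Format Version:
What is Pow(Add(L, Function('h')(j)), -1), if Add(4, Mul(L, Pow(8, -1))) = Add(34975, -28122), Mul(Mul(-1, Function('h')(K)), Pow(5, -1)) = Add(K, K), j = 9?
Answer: Rational(1, 54702) ≈ 1.8281e-5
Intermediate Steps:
Function('h')(K) = Mul(-10, K) (Function('h')(K) = Mul(-5, Add(K, K)) = Mul(-5, Mul(2, K)) = Mul(-10, K))
L = 54792 (L = Add(-32, Mul(8, Add(34975, -28122))) = Add(-32, Mul(8, 6853)) = Add(-32, 54824) = 54792)
Pow(Add(L, Function('h')(j)), -1) = Pow(Add(54792, Mul(-10, 9)), -1) = Pow(Add(54792, -90), -1) = Pow(54702, -1) = Rational(1, 54702)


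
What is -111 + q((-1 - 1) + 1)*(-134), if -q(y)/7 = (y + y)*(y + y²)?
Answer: -111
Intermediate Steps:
q(y) = -14*y*(y + y²) (q(y) = -7*(y + y)*(y + y²) = -7*2*y*(y + y²) = -14*y*(y + y²))
-111 + q((-1 - 1) + 1)*(-134) = -111 + (14*((-1 - 1) + 1)²*(-1 - ((-1 - 1) + 1)))*(-134) = -111 + (14*(-2 + 1)²*(-1 - (-2 + 1)))*(-134) = -111 + (14*(-1)²*(-1 - 1*(-1)))*(-134) = -111 + (14*1*(-1 + 1))*(-134) = -111 + (14*1*0)*(-134) = -111 + 0*(-134) = -111 + 0 = -111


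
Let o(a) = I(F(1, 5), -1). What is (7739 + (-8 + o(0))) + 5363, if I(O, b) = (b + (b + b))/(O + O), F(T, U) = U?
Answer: 130937/10 ≈ 13094.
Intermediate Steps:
I(O, b) = 3*b/(2*O) (I(O, b) = (b + 2*b)/((2*O)) = (3*b)*(1/(2*O)) = 3*b/(2*O))
o(a) = -3/10 (o(a) = (3/2)*(-1)/5 = (3/2)*(-1)*(⅕) = -3/10)
(7739 + (-8 + o(0))) + 5363 = (7739 + (-8 - 3/10)) + 5363 = (7739 - 83/10) + 5363 = 77307/10 + 5363 = 130937/10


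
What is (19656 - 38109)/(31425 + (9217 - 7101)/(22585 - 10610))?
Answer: -220974675/376316491 ≈ -0.58720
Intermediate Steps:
(19656 - 38109)/(31425 + (9217 - 7101)/(22585 - 10610)) = -18453/(31425 + 2116/11975) = -18453/376316491/11975 = -18453*11975/376316491 = -220974675/376316491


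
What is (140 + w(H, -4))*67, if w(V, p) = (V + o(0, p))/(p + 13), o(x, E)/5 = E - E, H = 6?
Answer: 28274/3 ≈ 9424.7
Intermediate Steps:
o(x, E) = 0 (o(x, E) = 5*(E - E) = 5*0 = 0)
w(V, p) = V/(13 + p) (w(V, p) = (V + 0)/(p + 13) = V/(13 + p))
(140 + w(H, -4))*67 = (140 + 6/(13 - 4))*67 = (140 + 6/9)*67 = (140 + 6*(⅑))*67 = (140 + ⅔)*67 = (422/3)*67 = 28274/3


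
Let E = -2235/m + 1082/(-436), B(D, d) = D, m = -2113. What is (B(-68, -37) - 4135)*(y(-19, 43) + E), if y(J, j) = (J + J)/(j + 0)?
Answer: 192110391963/19807262 ≈ 9699.0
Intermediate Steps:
y(J, j) = 2*J/j (y(J, j) = (2*J)/j = 2*J/j)
E = -655903/460634 (E = -2235/(-2113) + 1082/(-436) = -2235*(-1/2113) + 1082*(-1/436) = 2235/2113 - 541/218 = -655903/460634 ≈ -1.4239)
(B(-68, -37) - 4135)*(y(-19, 43) + E) = (-68 - 4135)*(2*(-19)/43 - 655903/460634) = -4203*(2*(-19)*(1/43) - 655903/460634) = -4203*(-38/43 - 655903/460634) = -4203*(-45707921/19807262) = 192110391963/19807262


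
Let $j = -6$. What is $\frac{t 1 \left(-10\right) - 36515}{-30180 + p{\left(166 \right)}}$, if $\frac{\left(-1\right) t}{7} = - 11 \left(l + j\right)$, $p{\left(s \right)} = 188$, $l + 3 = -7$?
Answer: $\frac{24195}{29992} \approx 0.80672$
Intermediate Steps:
$l = -10$ ($l = -3 - 7 = -10$)
$t = -1232$ ($t = - 7 \left(- 11 \left(-10 - 6\right)\right) = - 7 \left(\left(-11\right) \left(-16\right)\right) = \left(-7\right) 176 = -1232$)
$\frac{t 1 \left(-10\right) - 36515}{-30180 + p{\left(166 \right)}} = \frac{- 1232 \cdot 1 \left(-10\right) - 36515}{-30180 + 188} = \frac{\left(-1232\right) \left(-10\right) - 36515}{-29992} = \left(12320 - 36515\right) \left(- \frac{1}{29992}\right) = \left(-24195\right) \left(- \frac{1}{29992}\right) = \frac{24195}{29992}$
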